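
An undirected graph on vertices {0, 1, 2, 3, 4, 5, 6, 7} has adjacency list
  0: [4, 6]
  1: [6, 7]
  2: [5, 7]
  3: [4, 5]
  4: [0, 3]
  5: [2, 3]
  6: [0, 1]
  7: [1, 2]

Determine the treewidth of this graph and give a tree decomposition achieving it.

Treewidth 2.
One optimal decomposition is:
Bags: B1 = {1, 6, 7}  B2 = {2, 6, 7}  B3 = {2, 5, 6}  B4 = {3, 5, 6}  B5 = {3, 4, 6}  B6 = {0, 4, 6}
Tree: B1–B2, B2–B3, B3–B4, B4–B5, B5–B6

Every bag has size at most 3, so the width is 3 − 1 = 2 and tw(G) ≤ 2. For the lower bound, G contains the cycle 6–1–7–2–5–3–4–0–6, so G is not a forest; only forests have treewidth ≤ 1, hence tw(G) ≥ 2. Hence tw(G) = 2 exactly.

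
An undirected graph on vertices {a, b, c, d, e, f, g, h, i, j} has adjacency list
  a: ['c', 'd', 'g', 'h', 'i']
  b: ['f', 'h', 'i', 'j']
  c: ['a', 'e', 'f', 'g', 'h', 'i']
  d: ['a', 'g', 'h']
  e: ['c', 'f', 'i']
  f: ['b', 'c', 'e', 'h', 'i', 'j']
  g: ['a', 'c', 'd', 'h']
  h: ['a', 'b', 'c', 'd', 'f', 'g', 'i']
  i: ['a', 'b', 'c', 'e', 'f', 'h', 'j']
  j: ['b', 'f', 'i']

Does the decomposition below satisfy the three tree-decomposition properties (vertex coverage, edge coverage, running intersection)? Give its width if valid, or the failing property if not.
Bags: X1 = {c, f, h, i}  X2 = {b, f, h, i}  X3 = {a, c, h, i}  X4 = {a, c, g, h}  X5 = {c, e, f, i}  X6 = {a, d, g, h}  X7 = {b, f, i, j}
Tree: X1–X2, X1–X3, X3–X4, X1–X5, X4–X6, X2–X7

Yes; width 3.

Vertex coverage: the bags together contain {a, b, c, d, e, f, g, h, i, j}, the full vertex set. Edge coverage: each edge of G has both endpoints in at least one bag. Running intersection: for every vertex, the bags containing it form a connected subtree. All three properties hold, so this is a valid tree decomposition of width max|bag| − 1 = 3, and hence tw(G) ≤ 3.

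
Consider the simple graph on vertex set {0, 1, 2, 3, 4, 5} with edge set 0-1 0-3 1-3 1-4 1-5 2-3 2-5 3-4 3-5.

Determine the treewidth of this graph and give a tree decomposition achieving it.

Each bag holds 3 vertices, so the decomposition has width 2, which upper-bounds the treewidth. On the other hand G contains the 3-clique {0, 1, 3}. A clique must lie in a single bag of any decomposition, so no decomposition can have width below 2. Hence tw(G) = 2 exactly.

Treewidth 2.
One optimal decomposition is:
Bags: B1 = {1, 3, 5}  B2 = {2, 3, 5}  B3 = {0, 1, 3}  B4 = {1, 3, 4}
Tree: B1–B2, B1–B3, B3–B4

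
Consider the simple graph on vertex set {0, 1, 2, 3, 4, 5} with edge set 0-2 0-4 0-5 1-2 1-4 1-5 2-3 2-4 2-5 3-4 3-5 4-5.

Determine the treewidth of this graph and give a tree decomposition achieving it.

Treewidth 3.
Bags: B1 = {2, 3, 4, 5}  B2 = {1, 2, 4, 5}  B3 = {0, 2, 4, 5}
Tree: B1–B2, B1–B3

Each bag holds 4 vertices, so the decomposition has width 3, which upper-bounds the treewidth. On the other hand G contains the 4-clique {0, 2, 4, 5}. A clique must lie in a single bag of any decomposition, so no decomposition can have width below 3. Therefore the treewidth is 3.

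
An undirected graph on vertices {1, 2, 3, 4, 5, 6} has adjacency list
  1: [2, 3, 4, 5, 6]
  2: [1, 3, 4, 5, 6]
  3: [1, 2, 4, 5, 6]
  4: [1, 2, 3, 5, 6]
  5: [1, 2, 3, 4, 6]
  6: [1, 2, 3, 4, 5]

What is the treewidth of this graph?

A width-5 tree decomposition is:
Bags: B1 = {1, 2, 3, 4, 5, 6}
Tree: (single bag)
A single bag containing all 6 vertices is trivially a valid decomposition of width 5. Conversely, {1, 2, 3, 4, 5, 6} is a clique of size 6, and the vertices of any clique must share a bag in every tree decomposition; so some bag has ≥ 6 vertices and tw(G) ≥ 5. Hence tw(G) = 5 exactly.

5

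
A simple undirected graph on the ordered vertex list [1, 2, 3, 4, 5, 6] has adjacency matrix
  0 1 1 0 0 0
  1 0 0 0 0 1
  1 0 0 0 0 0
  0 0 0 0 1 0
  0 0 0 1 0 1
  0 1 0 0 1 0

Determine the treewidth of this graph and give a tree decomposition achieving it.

Every bag has size at most 2, so the width is 2 − 1 = 1 and tw(G) ≤ 1. G has an edge, so its treewidth is at least 1. The upper and lower bounds meet at 1, so that is the treewidth.

Treewidth 1.
One optimal decomposition is:
Bags: B1 = {1, 2}  B2 = {2, 6}  B3 = {5, 6}  B4 = {1, 3}  B5 = {4, 5}
Tree: B1–B2, B2–B3, B1–B4, B3–B5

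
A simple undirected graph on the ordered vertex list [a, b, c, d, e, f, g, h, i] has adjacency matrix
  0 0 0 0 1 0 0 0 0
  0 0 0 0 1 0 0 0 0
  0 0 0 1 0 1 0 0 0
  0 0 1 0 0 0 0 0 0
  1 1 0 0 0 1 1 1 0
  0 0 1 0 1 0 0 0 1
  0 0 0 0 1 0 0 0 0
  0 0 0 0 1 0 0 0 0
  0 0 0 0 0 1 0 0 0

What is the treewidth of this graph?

A width-1 tree decomposition is:
Bags: B1 = {a, e}  B2 = {e, h}  B3 = {e, f}  B4 = {f, i}  B5 = {c, f}  B6 = {b, e}  B7 = {e, g}  B8 = {c, d}
Tree: B1–B2, B1–B3, B3–B4, B3–B5, B1–B6, B1–B7, B5–B8
The largest bag has 2 vertices, giving width 1; this decomposition certifies tw(G) ≤ 1. G has an edge, so its treewidth is at least 1. The upper and lower bounds meet at 1, so that is the treewidth.

1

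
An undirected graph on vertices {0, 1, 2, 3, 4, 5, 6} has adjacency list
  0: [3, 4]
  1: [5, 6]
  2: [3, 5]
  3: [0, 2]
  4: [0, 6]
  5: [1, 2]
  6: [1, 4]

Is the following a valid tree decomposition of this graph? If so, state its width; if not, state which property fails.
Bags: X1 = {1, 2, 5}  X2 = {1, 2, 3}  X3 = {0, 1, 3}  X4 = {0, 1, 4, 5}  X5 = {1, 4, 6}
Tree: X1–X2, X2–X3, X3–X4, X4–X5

A tree decomposition must satisfy three properties: every vertex lies in some bag; for every edge, both endpoints lie together in some bag; and for every vertex, the bags containing it form a connected subtree. Here bags containing vertex 5 are not connected in the tree, so the decomposition is invalid.

No — bags containing vertex 5 are not connected in the tree.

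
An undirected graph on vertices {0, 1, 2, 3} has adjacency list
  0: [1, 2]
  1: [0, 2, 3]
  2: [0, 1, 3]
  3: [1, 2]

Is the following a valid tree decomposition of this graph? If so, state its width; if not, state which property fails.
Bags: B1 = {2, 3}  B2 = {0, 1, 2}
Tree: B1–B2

A tree decomposition must satisfy three properties: every vertex lies in some bag; for every edge, both endpoints lie together in some bag; and for every vertex, the bags containing it form a connected subtree. Here edge (1,3) lies in no bag, so the decomposition is invalid.

No — edge (1,3) lies in no bag.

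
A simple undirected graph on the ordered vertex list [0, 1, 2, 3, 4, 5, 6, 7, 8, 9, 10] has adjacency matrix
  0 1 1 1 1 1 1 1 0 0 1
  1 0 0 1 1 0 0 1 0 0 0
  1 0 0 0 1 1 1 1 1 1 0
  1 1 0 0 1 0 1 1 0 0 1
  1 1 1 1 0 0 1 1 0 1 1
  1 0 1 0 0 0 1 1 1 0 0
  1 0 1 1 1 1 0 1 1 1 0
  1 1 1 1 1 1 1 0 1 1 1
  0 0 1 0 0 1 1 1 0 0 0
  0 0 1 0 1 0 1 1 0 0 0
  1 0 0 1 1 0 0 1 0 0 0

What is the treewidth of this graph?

4

A width-4 tree decomposition is:
Bags: B1 = {0, 2, 4, 6, 7}  B2 = {2, 4, 6, 7, 9}  B3 = {0, 3, 4, 6, 7}  B4 = {0, 2, 5, 6, 7}  B5 = {2, 5, 6, 7, 8}  B6 = {0, 3, 4, 7, 10}  B7 = {0, 1, 3, 4, 7}
Tree: B1–B2, B1–B3, B1–B4, B4–B5, B3–B6, B6–B7
Every bag has size at most 5, so the width is 5 − 1 = 4 and tw(G) ≤ 4. On the other hand G contains the 5-clique {0, 2, 4, 6, 7}. A clique must lie in a single bag of any decomposition, so no decomposition can have width below 4. Hence tw(G) = 4 exactly.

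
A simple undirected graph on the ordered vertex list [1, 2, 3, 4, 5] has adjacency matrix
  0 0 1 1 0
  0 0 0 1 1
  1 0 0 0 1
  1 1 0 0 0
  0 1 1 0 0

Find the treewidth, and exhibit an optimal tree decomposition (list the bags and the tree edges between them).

Treewidth 2.
One optimal decomposition is:
Bags: B1 = {1, 3, 5}  B2 = {1, 2, 5}  B3 = {1, 2, 4}
Tree: B1–B2, B2–B3

Every bag has size at most 3, so the width is 3 − 1 = 2 and tw(G) ≤ 2. Since 1–3–5–2–4–1 is a cycle in G, G is not acyclic. Forests are exactly the graphs of treewidth ≤ 1, so tw(G) ≥ 2. The upper and lower bounds meet at 2, so that is the treewidth.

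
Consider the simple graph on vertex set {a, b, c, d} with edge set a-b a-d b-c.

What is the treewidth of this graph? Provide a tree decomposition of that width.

Treewidth 1.
Bags: B1 = {b, c}  B2 = {a, b}  B3 = {a, d}
Tree: B1–B2, B2–B3

Each bag holds 2 vertices, so the decomposition has width 1, which upper-bounds the treewidth. Since G has at least one edge (e.g. c–b), it is not an edgeless graph, so tw(G) ≥ 1. Combining the bounds, tw(G) = 1.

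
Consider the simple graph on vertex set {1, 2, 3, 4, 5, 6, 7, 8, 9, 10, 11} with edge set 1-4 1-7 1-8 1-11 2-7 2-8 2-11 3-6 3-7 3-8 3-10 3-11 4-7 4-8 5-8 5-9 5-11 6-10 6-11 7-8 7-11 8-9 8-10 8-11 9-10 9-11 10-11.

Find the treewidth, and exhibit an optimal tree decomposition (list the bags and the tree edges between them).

Each bag holds 4 vertices, so the decomposition has width 3, which upper-bounds the treewidth. For the lower bound, the 4 vertices {8, 9, 10, 11} are pairwise adjacent, and any tree decomposition puts a clique entirely inside one bag — forcing width ≥ 3. Therefore the treewidth is 3.

Treewidth 3.
One optimal decomposition is:
Bags: B1 = {8, 9, 10, 11}  B2 = {3, 8, 10, 11}  B3 = {3, 7, 8, 11}  B4 = {2, 7, 8, 11}  B5 = {1, 7, 8, 11}  B6 = {3, 6, 10, 11}  B7 = {5, 8, 9, 11}  B8 = {1, 4, 7, 8}
Tree: B1–B2, B2–B3, B3–B4, B3–B5, B2–B6, B1–B7, B5–B8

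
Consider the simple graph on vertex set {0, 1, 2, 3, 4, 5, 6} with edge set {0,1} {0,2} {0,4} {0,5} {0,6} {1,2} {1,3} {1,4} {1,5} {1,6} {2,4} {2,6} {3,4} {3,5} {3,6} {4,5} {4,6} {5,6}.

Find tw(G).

4

A width-4 tree decomposition is:
Bags: B1 = {0, 1, 4, 5, 6}  B2 = {1, 3, 4, 5, 6}  B3 = {0, 1, 2, 4, 6}
Tree: B1–B2, B1–B3
The largest bag has 5 vertices, giving width 4; this decomposition certifies tw(G) ≤ 4. For the lower bound, the 5 vertices {0, 1, 2, 4, 6} are pairwise adjacent, and any tree decomposition puts a clique entirely inside one bag — forcing width ≥ 4. Hence tw(G) = 4 exactly.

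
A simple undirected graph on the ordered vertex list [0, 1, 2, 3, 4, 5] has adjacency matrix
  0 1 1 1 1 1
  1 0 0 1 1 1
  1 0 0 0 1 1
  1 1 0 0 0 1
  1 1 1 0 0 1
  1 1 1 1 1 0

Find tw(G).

A width-3 tree decomposition is:
Bags: B1 = {0, 1, 3, 5}  B2 = {0, 1, 4, 5}  B3 = {0, 2, 4, 5}
Tree: B1–B2, B2–B3
The largest bag has 4 vertices, giving width 3; this decomposition certifies tw(G) ≤ 3. On the other hand G contains the 4-clique {0, 1, 3, 5}. A clique must lie in a single bag of any decomposition, so no decomposition can have width below 3. Hence tw(G) = 3 exactly.

3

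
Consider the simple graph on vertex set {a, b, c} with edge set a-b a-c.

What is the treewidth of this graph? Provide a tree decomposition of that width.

Treewidth 1.
One such decomposition:
Bags: B1 = {a, c}  B2 = {a, b}
Tree: B1–B2

Every bag has size at most 2, so the width is 2 − 1 = 1 and tw(G) ≤ 1. G has an edge, so its treewidth is at least 1. The upper and lower bounds meet at 1, so that is the treewidth.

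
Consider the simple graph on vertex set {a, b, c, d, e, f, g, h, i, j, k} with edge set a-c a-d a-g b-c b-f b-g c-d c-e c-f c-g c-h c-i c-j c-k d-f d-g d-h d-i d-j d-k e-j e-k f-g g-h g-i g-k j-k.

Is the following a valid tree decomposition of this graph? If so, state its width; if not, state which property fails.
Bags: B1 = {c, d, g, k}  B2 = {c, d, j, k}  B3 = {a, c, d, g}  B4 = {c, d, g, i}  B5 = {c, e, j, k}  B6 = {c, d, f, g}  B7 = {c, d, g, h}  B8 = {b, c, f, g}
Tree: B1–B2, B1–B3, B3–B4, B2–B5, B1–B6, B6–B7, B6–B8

Vertex coverage: the bags together contain {a, b, c, d, e, f, g, h, i, j, k}, the full vertex set. Edge coverage: each edge of G has both endpoints in at least one bag. Running intersection: for every vertex, the bags containing it form a connected subtree. All three properties hold, so this is a valid tree decomposition of width max|bag| − 1 = 3, and hence tw(G) ≤ 3.

Yes; width 3.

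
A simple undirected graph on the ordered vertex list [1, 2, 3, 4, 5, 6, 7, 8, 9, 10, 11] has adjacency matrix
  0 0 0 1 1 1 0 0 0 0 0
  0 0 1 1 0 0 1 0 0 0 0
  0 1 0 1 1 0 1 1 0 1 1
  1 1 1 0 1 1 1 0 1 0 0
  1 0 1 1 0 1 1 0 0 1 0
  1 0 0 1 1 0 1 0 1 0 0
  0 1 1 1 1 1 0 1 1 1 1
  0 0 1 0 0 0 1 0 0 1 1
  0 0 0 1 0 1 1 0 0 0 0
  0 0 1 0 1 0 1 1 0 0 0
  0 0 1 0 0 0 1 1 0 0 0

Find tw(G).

A width-3 tree decomposition is:
Bags: B1 = {3, 7, 8, 10}  B2 = {3, 5, 7, 10}  B3 = {3, 4, 5, 7}  B4 = {4, 5, 6, 7}  B5 = {1, 4, 5, 6}  B6 = {2, 3, 4, 7}  B7 = {3, 7, 8, 11}  B8 = {4, 6, 7, 9}
Tree: B1–B2, B2–B3, B3–B4, B4–B5, B3–B6, B1–B7, B4–B8
Every bag has size at most 4, so the width is 4 − 1 = 3 and tw(G) ≤ 3. On the other hand G contains the 4-clique {1, 4, 5, 6}. A clique must lie in a single bag of any decomposition, so no decomposition can have width below 3. The upper and lower bounds meet at 3, so that is the treewidth.

3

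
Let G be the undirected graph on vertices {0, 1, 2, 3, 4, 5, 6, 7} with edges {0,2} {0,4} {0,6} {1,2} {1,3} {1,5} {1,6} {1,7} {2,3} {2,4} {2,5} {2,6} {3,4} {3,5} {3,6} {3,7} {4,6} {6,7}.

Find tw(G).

A width-3 tree decomposition is:
Bags: B1 = {2, 3, 4, 6}  B2 = {0, 2, 4, 6}  B3 = {1, 2, 3, 6}  B4 = {1, 3, 6, 7}  B5 = {1, 2, 3, 5}
Tree: B1–B2, B1–B3, B3–B4, B3–B5
Every bag has size at most 4, so the width is 4 − 1 = 3 and tw(G) ≤ 3. For the lower bound, the 4 vertices {0, 2, 4, 6} are pairwise adjacent, and any tree decomposition puts a clique entirely inside one bag — forcing width ≥ 3. Combining the bounds, tw(G) = 3.

3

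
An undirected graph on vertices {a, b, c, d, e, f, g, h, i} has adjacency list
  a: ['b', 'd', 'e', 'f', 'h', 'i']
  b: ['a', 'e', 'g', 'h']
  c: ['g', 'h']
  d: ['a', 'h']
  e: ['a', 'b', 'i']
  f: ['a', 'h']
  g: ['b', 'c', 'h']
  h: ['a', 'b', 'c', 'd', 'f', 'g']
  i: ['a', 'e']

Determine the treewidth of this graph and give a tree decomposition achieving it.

Treewidth 2.
Bags: B1 = {a, b, h}  B2 = {a, b, e}  B3 = {b, g, h}  B4 = {a, e, i}  B5 = {a, f, h}  B6 = {c, g, h}  B7 = {a, d, h}
Tree: B1–B2, B1–B3, B2–B4, B1–B5, B3–B6, B1–B7

The largest bag has 3 vertices, giving width 2; this decomposition certifies tw(G) ≤ 2. For the lower bound, the 3 vertices {a, b, e} are pairwise adjacent, and any tree decomposition puts a clique entirely inside one bag — forcing width ≥ 2. Hence tw(G) = 2 exactly.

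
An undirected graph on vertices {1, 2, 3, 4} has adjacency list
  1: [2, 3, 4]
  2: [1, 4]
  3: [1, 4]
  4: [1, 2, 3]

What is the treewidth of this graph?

2

A width-2 tree decomposition is:
Bags: B1 = {1, 3, 4}  B2 = {1, 2, 4}
Tree: B1–B2
Each bag holds 3 vertices, so the decomposition has width 2, which upper-bounds the treewidth. Conversely, {1, 2, 4} is a clique of size 3, and the vertices of any clique must share a bag in every tree decomposition; so some bag has ≥ 3 vertices and tw(G) ≥ 2. Combining the bounds, tw(G) = 2.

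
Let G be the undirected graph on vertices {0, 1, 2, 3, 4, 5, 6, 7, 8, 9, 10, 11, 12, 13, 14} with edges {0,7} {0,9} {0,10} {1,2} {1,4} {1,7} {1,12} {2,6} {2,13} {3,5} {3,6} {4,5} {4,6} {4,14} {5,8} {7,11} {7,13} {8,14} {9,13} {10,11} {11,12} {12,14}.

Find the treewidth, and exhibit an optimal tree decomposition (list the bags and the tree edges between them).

Treewidth 3.
One optimal decomposition is:
Bags: B1 = {0, 9, 10, 13}  B2 = {0, 7, 10, 13}  B3 = {7, 10, 11, 13}  B4 = {2, 7, 11, 13}  B5 = {1, 2, 7, 11}  B6 = {1, 2, 11, 12}  B7 = {1, 2, 6, 12}  B8 = {1, 4, 6, 12}  B9 = {4, 6, 12, 14}  B10 = {3, 4, 6, 14}  B11 = {3, 4, 5, 14}  B12 = {3, 5, 8, 14}
Tree: B1–B2, B2–B3, B3–B4, B4–B5, B5–B6, B6–B7, B7–B8, B8–B9, B9–B10, B10–B11, B11–B12

The largest bag has 4 vertices, giving width 3; this decomposition certifies tw(G) ≤ 3. For the lower bound: the 4 vertex sets {0,9,10}, {13}, {7}, {1,2,11,12} are disjoint, each induces a connected subgraph, and every pair is joined by at least one edge of G. Contracting each set to a single vertex therefore yields K_{4} as a minor, and since treewidth is minor-monotone, tw(G) ≥ tw(K_{4}) = 3. Therefore the treewidth is 3.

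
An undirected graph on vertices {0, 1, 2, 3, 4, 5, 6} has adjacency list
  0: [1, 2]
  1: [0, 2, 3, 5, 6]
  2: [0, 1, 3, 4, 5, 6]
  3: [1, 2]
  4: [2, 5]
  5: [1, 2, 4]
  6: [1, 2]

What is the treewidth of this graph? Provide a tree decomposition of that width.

Treewidth 2.
Bags: B1 = {1, 2, 6}  B2 = {1, 2, 5}  B3 = {1, 2, 3}  B4 = {2, 4, 5}  B5 = {0, 1, 2}
Tree: B1–B2, B1–B3, B2–B4, B1–B5

The largest bag has 3 vertices, giving width 2; this decomposition certifies tw(G) ≤ 2. For the lower bound, the 3 vertices {0, 1, 2} are pairwise adjacent, and any tree decomposition puts a clique entirely inside one bag — forcing width ≥ 2. Combining the bounds, tw(G) = 2.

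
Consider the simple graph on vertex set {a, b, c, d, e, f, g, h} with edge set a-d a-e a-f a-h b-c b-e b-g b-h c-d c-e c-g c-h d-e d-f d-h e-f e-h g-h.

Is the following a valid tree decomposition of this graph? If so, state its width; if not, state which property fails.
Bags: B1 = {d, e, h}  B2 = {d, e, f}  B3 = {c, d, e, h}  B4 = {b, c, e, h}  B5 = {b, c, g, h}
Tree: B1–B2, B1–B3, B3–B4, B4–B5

A tree decomposition must satisfy three properties: every vertex lies in some bag; for every edge, both endpoints lie together in some bag; and for every vertex, the bags containing it form a connected subtree. Here vertex a appears in no bag, so the decomposition is invalid.

No — vertex a appears in no bag.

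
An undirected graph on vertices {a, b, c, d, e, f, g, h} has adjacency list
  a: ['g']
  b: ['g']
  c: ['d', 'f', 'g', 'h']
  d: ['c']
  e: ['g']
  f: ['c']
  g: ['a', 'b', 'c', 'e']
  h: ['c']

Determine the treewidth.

1

A width-1 tree decomposition is:
Bags: B1 = {c, g}  B2 = {a, g}  B3 = {c, f}  B4 = {c, h}  B5 = {c, d}  B6 = {e, g}  B7 = {b, g}
Tree: B1–B2, B1–B3, B3–B4, B4–B5, B2–B6, B6–B7
The largest bag has 2 vertices, giving width 1; this decomposition certifies tw(G) ≤ 1. Any graph with an edge has treewidth ≥ 1, and G has the edge g–c. The upper and lower bounds meet at 1, so that is the treewidth.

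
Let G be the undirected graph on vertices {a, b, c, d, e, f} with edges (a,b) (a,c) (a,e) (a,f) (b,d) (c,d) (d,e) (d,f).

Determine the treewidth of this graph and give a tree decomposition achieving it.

Treewidth 2.
Bags: B1 = {a, d, f}  B2 = {a, c, d}  B3 = {a, d, e}  B4 = {a, b, d}
Tree: B1–B2, B2–B3, B3–B4

The largest bag has 3 vertices, giving width 2; this decomposition certifies tw(G) ≤ 2. Since f–a–c–d–f is a cycle in G, G is not acyclic. Forests are exactly the graphs of treewidth ≤ 1, so tw(G) ≥ 2. Hence tw(G) = 2 exactly.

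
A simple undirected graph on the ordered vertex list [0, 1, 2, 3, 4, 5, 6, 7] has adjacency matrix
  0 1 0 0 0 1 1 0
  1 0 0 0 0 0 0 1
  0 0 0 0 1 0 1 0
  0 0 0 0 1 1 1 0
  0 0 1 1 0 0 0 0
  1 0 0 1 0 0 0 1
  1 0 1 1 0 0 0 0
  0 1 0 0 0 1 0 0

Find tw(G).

A width-2 tree decomposition is:
Bags: B1 = {2, 4, 6}  B2 = {3, 4, 6}  B3 = {0, 3, 6}  B4 = {0, 3, 5}  B5 = {0, 1, 5}  B6 = {1, 5, 7}
Tree: B1–B2, B2–B3, B3–B4, B4–B5, B5–B6
Every bag has size at most 3, so the width is 3 − 1 = 2 and tw(G) ≤ 2. For the lower bound, G contains the cycle 2–4–3–6–2, so G is not a forest; only forests have treewidth ≤ 1, hence tw(G) ≥ 2. The upper and lower bounds meet at 2, so that is the treewidth.

2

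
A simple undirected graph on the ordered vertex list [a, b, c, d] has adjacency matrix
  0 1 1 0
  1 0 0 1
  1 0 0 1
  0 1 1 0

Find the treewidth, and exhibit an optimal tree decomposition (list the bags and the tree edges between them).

Every bag has size at most 3, so the width is 3 − 1 = 2 and tw(G) ≤ 2. For the lower bound, G contains the cycle d–b–a–c–d, so G is not a forest; only forests have treewidth ≤ 1, hence tw(G) ≥ 2. The upper and lower bounds meet at 2, so that is the treewidth.

Treewidth 2.
One such decomposition:
Bags: B1 = {a, b, d}  B2 = {a, c, d}
Tree: B1–B2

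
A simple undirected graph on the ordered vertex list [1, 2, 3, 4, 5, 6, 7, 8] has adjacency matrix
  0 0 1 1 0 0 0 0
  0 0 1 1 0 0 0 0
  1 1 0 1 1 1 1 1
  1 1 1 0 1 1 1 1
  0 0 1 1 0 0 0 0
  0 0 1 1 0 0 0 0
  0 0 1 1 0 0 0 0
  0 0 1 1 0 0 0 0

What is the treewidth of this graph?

2

A width-2 tree decomposition is:
Bags: B1 = {3, 4, 6}  B2 = {3, 4, 7}  B3 = {3, 4, 8}  B4 = {3, 4, 5}  B5 = {2, 3, 4}  B6 = {1, 3, 4}
Tree: B1–B2, B2–B3, B3–B4, B1–B5, B5–B6
Every bag has size at most 3, so the width is 3 − 1 = 2 and tw(G) ≤ 2. For the lower bound, the 3 vertices {1, 3, 4} are pairwise adjacent, and any tree decomposition puts a clique entirely inside one bag — forcing width ≥ 2. The upper and lower bounds meet at 2, so that is the treewidth.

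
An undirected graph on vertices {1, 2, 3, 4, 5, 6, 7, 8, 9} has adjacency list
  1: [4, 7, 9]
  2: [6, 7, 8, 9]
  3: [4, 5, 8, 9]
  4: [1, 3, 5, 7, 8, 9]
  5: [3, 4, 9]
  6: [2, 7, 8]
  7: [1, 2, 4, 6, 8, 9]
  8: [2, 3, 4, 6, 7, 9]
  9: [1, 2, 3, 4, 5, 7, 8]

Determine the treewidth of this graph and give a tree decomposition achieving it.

The largest bag has 4 vertices, giving width 3; this decomposition certifies tw(G) ≤ 3. On the other hand G contains the 4-clique {2, 7, 8, 9}. A clique must lie in a single bag of any decomposition, so no decomposition can have width below 3. Hence tw(G) = 3 exactly.

Treewidth 3.
One such decomposition:
Bags: B1 = {2, 6, 7, 8}  B2 = {2, 7, 8, 9}  B3 = {4, 7, 8, 9}  B4 = {3, 4, 8, 9}  B5 = {1, 4, 7, 9}  B6 = {3, 4, 5, 9}
Tree: B1–B2, B2–B3, B3–B4, B3–B5, B4–B6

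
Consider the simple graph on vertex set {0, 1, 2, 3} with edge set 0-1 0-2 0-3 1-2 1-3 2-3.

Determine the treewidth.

3

A width-3 tree decomposition is:
Bags: B1 = {0, 1, 2, 3}
Tree: (single bag)
With just one bag of size 4, the width is 4 − 1 = 3, so tw(G) ≤ 3. Conversely, {0, 1, 2, 3} is a clique of size 4, and the vertices of any clique must share a bag in every tree decomposition; so some bag has ≥ 4 vertices and tw(G) ≥ 3. The upper and lower bounds meet at 3, so that is the treewidth.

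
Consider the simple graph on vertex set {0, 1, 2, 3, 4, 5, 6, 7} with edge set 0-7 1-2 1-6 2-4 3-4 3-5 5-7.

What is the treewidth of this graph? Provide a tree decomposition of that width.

Treewidth 1.
One such decomposition:
Bags: B1 = {1, 6}  B2 = {1, 2}  B3 = {2, 4}  B4 = {3, 4}  B5 = {3, 5}  B6 = {5, 7}  B7 = {0, 7}
Tree: B1–B2, B2–B3, B3–B4, B4–B5, B5–B6, B6–B7

Every bag has size at most 2, so the width is 2 − 1 = 1 and tw(G) ≤ 1. G has an edge, so its treewidth is at least 1. Hence tw(G) = 1 exactly.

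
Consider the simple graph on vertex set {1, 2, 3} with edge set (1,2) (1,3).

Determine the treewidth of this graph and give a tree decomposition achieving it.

Treewidth 1.
Bags: B1 = {1, 2}  B2 = {1, 3}
Tree: B1–B2

Every bag has size at most 2, so the width is 2 − 1 = 1 and tw(G) ≤ 1. Since G has at least one edge (e.g. 1–2), it is not an edgeless graph, so tw(G) ≥ 1. Combining the bounds, tw(G) = 1.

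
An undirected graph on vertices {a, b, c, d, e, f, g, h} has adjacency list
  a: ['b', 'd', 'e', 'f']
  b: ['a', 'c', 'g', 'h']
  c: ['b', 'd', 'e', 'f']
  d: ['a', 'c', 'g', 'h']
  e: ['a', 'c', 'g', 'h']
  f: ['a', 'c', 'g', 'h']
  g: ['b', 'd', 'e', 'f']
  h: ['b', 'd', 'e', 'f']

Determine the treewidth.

A width-4 tree decomposition is:
Bags: B1 = {a, b, c, g, h}  B2 = {a, c, d, g, h}  B3 = {a, c, e, g, h}  B4 = {a, c, f, g, h}
Tree: B1–B2, B2–B3, B3–B4
Each bag holds 5 vertices, so the decomposition has width 4, which upper-bounds the treewidth. For the lower bound: the 5 vertex sets {b,g}, {a,d}, {c,e}, {h}, {f} are disjoint, each induces a connected subgraph, and every pair is joined by at least one edge of G. Contracting each set to a single vertex therefore yields K_{5} as a minor, and since treewidth is minor-monotone, tw(G) ≥ tw(K_{5}) = 4. Hence tw(G) = 4 exactly.

4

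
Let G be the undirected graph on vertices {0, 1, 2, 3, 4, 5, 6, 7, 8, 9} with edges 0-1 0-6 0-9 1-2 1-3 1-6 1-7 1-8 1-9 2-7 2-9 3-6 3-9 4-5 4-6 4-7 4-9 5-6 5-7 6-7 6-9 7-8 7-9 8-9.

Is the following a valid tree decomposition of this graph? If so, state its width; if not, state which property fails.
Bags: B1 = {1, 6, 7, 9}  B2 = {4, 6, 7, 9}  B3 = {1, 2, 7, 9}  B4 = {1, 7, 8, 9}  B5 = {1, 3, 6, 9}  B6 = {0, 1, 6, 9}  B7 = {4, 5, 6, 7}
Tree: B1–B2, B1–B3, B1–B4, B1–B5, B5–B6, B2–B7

Yes; width 3.

Vertex coverage: the bags together contain {0, 1, 2, 3, 4, 5, 6, 7, 8, 9}, the full vertex set. Edge coverage: each edge of G has both endpoints in at least one bag. Running intersection: for every vertex, the bags containing it form a connected subtree. All three properties hold, so this is a valid tree decomposition of width max|bag| − 1 = 3, and hence tw(G) ≤ 3.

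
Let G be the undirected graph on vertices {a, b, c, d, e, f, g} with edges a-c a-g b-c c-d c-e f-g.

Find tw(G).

1

A width-1 tree decomposition is:
Bags: B1 = {a, g}  B2 = {a, c}  B3 = {c, e}  B4 = {c, d}  B5 = {f, g}  B6 = {b, c}
Tree: B1–B2, B2–B3, B2–B4, B1–B5, B3–B6
Each bag holds 2 vertices, so the decomposition has width 1, which upper-bounds the treewidth. Since G has at least one edge (e.g. g–a), it is not an edgeless graph, so tw(G) ≥ 1. Therefore the treewidth is 1.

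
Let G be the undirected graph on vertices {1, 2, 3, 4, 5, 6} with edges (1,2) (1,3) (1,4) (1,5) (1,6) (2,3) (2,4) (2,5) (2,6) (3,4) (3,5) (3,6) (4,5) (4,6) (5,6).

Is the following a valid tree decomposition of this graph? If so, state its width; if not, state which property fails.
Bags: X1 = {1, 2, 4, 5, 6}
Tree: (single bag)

A tree decomposition must satisfy three properties: every vertex lies in some bag; for every edge, both endpoints lie together in some bag; and for every vertex, the bags containing it form a connected subtree. Here vertex 3 appears in no bag, so the decomposition is invalid.

No — vertex 3 appears in no bag.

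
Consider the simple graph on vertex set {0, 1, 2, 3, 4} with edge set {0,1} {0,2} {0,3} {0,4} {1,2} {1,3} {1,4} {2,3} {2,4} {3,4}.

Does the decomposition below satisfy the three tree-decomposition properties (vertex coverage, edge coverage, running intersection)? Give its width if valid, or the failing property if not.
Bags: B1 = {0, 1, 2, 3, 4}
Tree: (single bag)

Yes; width 4.

Checking the three conditions: (i) the bags cover all of {0, 1, 2, 3, 4}; (ii) for each edge, some bag contains both endpoints; (iii) the bags containing any fixed vertex form a subtree. All hold, so the decomposition is valid with width 5 − 1 = 4.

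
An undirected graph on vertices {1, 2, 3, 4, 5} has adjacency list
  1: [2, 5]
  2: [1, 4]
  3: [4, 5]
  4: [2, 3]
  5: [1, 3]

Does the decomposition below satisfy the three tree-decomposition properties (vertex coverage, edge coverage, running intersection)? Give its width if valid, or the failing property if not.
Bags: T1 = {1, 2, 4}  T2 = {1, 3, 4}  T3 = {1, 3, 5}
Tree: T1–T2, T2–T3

Checking the three conditions: (i) the bags cover all of {1, 2, 3, 4, 5}; (ii) for each edge, some bag contains both endpoints; (iii) the bags containing any fixed vertex form a subtree. All hold, so the decomposition is valid with width 3 − 1 = 2.

Yes; width 2.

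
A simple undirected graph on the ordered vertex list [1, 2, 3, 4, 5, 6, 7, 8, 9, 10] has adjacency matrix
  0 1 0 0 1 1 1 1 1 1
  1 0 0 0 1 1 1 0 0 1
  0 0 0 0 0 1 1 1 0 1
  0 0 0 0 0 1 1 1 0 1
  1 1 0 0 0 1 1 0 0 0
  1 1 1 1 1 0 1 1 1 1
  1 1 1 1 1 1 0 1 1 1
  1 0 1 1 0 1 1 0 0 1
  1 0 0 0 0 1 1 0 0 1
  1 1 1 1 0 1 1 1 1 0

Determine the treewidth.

4

A width-4 tree decomposition is:
Bags: B1 = {1, 6, 7, 9, 10}  B2 = {1, 6, 7, 8, 10}  B3 = {4, 6, 7, 8, 10}  B4 = {1, 2, 6, 7, 10}  B5 = {3, 6, 7, 8, 10}  B6 = {1, 2, 5, 6, 7}
Tree: B1–B2, B2–B3, B2–B4, B3–B5, B4–B6
The largest bag has 5 vertices, giving width 4; this decomposition certifies tw(G) ≤ 4. Conversely, {1, 6, 7, 8, 10} is a clique of size 5, and the vertices of any clique must share a bag in every tree decomposition; so some bag has ≥ 5 vertices and tw(G) ≥ 4. Combining the bounds, tw(G) = 4.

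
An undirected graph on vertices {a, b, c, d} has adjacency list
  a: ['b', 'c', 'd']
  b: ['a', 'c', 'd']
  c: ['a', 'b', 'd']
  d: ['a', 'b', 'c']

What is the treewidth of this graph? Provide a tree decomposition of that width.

With just one bag of size 4, the width is 4 − 1 = 3, so tw(G) ≤ 3. On the other hand G contains the 4-clique {a, b, c, d}. A clique must lie in a single bag of any decomposition, so no decomposition can have width below 3. Combining the bounds, tw(G) = 3.

Treewidth 3.
One optimal decomposition is:
Bags: B1 = {a, b, c, d}
Tree: (single bag)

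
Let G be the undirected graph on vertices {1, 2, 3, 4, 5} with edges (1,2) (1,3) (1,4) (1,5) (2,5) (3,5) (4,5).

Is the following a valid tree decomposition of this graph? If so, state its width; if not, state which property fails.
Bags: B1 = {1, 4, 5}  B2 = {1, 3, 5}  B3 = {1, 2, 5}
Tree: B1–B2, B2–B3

Vertex coverage: the bags together contain {1, 2, 3, 4, 5}, the full vertex set. Edge coverage: each edge of G has both endpoints in at least one bag. Running intersection: for every vertex, the bags containing it form a connected subtree. All three properties hold, so this is a valid tree decomposition of width max|bag| − 1 = 2, and hence tw(G) ≤ 2.

Yes; width 2.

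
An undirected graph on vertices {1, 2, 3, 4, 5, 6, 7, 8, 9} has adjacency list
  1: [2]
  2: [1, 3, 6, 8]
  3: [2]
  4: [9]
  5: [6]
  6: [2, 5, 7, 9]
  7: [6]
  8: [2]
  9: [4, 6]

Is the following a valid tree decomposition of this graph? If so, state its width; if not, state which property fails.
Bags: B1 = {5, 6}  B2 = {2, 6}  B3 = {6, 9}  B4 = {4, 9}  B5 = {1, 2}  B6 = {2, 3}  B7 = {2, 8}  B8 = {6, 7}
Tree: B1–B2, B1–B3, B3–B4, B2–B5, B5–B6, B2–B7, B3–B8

Vertex coverage: the bags together contain {1, 2, 3, 4, 5, 6, 7, 8, 9}, the full vertex set. Edge coverage: each edge of G has both endpoints in at least one bag. Running intersection: for every vertex, the bags containing it form a connected subtree. All three properties hold, so this is a valid tree decomposition of width max|bag| − 1 = 1, and hence tw(G) ≤ 1.

Yes; width 1.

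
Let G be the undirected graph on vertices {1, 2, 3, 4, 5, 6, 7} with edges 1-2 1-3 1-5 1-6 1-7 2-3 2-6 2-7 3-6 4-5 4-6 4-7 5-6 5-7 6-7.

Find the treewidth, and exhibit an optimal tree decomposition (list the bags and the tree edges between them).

Treewidth 3.
One optimal decomposition is:
Bags: B1 = {1, 5, 6, 7}  B2 = {1, 2, 6, 7}  B3 = {4, 5, 6, 7}  B4 = {1, 2, 3, 6}
Tree: B1–B2, B1–B3, B2–B4

The largest bag has 4 vertices, giving width 3; this decomposition certifies tw(G) ≤ 3. For the lower bound, the 4 vertices {1, 2, 3, 6} are pairwise adjacent, and any tree decomposition puts a clique entirely inside one bag — forcing width ≥ 3. Combining the bounds, tw(G) = 3.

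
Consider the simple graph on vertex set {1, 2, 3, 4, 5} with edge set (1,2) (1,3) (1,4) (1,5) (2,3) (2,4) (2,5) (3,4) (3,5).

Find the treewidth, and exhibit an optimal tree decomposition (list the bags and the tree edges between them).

Treewidth 3.
One optimal decomposition is:
Bags: B1 = {1, 2, 3, 4}  B2 = {1, 2, 3, 5}
Tree: B1–B2

Every bag has size at most 4, so the width is 4 − 1 = 3 and tw(G) ≤ 3. Conversely, {1, 2, 3, 4} is a clique of size 4, and the vertices of any clique must share a bag in every tree decomposition; so some bag has ≥ 4 vertices and tw(G) ≥ 3. Combining the bounds, tw(G) = 3.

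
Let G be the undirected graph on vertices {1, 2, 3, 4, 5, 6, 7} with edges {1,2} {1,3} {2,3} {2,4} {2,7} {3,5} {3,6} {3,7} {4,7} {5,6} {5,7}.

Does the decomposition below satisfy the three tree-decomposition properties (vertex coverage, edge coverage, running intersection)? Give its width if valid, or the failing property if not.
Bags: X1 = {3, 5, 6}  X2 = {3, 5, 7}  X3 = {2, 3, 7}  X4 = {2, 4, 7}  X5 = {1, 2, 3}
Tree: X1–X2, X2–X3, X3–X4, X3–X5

Vertex coverage: the bags together contain {1, 2, 3, 4, 5, 6, 7}, the full vertex set. Edge coverage: each edge of G has both endpoints in at least one bag. Running intersection: for every vertex, the bags containing it form a connected subtree. All three properties hold, so this is a valid tree decomposition of width max|bag| − 1 = 2, and hence tw(G) ≤ 2.

Yes; width 2.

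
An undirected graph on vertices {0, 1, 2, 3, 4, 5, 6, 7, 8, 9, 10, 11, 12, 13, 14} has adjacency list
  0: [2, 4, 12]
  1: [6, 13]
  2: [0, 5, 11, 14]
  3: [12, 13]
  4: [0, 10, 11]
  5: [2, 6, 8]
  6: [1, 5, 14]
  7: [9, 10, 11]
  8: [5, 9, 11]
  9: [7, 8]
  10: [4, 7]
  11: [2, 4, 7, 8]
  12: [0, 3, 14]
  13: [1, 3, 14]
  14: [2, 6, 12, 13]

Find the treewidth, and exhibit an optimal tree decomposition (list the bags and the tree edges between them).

Treewidth 3.
One such decomposition:
Bags: B1 = {1, 3, 6, 13}  B2 = {3, 6, 13, 14}  B3 = {3, 6, 12, 14}  B4 = {5, 6, 12, 14}  B5 = {2, 5, 12, 14}  B6 = {0, 2, 5, 12}  B7 = {0, 2, 5, 8}  B8 = {0, 2, 8, 11}  B9 = {0, 4, 8, 11}  B10 = {4, 8, 9, 11}  B11 = {4, 7, 9, 11}  B12 = {4, 7, 9, 10}
Tree: B1–B2, B2–B3, B3–B4, B4–B5, B5–B6, B6–B7, B7–B8, B8–B9, B9–B10, B10–B11, B11–B12

Every bag has size at most 4, so the width is 4 − 1 = 3 and tw(G) ≤ 3. For the lower bound: the 4 vertex sets {1,3,13}, {6}, {14}, {0,2,5,12} are disjoint, each induces a connected subgraph, and every pair is joined by at least one edge of G. Contracting each set to a single vertex therefore yields K_{4} as a minor, and since treewidth is minor-monotone, tw(G) ≥ tw(K_{4}) = 3. The upper and lower bounds meet at 3, so that is the treewidth.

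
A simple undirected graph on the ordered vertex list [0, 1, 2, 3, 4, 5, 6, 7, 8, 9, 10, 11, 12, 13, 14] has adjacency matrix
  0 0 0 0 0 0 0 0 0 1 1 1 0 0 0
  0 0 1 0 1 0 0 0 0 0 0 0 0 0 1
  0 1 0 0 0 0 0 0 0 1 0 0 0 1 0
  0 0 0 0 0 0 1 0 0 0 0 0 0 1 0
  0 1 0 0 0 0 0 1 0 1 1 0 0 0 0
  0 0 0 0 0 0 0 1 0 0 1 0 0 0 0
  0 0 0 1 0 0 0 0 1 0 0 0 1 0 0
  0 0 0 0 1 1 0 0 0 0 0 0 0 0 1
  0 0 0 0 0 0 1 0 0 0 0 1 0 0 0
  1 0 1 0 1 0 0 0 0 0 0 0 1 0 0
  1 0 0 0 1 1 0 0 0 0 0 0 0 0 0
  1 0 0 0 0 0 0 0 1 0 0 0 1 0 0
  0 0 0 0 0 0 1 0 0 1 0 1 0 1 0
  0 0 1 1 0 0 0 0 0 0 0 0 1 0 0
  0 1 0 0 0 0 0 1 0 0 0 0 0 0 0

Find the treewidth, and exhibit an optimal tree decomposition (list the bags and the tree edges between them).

Treewidth 3.
Bags: B1 = {5, 7, 10, 14}  B2 = {4, 7, 10, 14}  B3 = {1, 4, 10, 14}  B4 = {0, 1, 4, 10}  B5 = {0, 1, 4, 9}  B6 = {0, 1, 2, 9}  B7 = {0, 2, 9, 11}  B8 = {2, 9, 11, 12}  B9 = {2, 11, 12, 13}  B10 = {8, 11, 12, 13}  B11 = {6, 8, 12, 13}  B12 = {3, 6, 8, 13}
Tree: B1–B2, B2–B3, B3–B4, B4–B5, B5–B6, B6–B7, B7–B8, B8–B9, B9–B10, B10–B11, B11–B12

The largest bag has 4 vertices, giving width 3; this decomposition certifies tw(G) ≤ 3. For the lower bound: the 4 vertex sets {5,7,14}, {10}, {4}, {0,1,2,9} are disjoint, each induces a connected subgraph, and every pair is joined by at least one edge of G. Contracting each set to a single vertex therefore yields K_{4} as a minor, and since treewidth is minor-monotone, tw(G) ≥ tw(K_{4}) = 3. Combining the bounds, tw(G) = 3.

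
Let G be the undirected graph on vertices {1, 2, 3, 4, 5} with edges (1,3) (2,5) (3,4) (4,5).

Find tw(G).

A width-1 tree decomposition is:
Bags: B1 = {1, 3}  B2 = {3, 4}  B3 = {4, 5}  B4 = {2, 5}
Tree: B1–B2, B2–B3, B3–B4
Every bag has size at most 2, so the width is 2 − 1 = 1 and tw(G) ≤ 1. Since G has at least one edge (e.g. 1–3), it is not an edgeless graph, so tw(G) ≥ 1. Combining the bounds, tw(G) = 1.

1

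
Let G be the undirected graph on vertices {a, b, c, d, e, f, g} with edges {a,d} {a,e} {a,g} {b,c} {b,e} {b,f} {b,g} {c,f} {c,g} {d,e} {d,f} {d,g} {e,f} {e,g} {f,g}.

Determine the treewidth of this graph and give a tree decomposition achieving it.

Every bag has size at most 4, so the width is 4 − 1 = 3 and tw(G) ≤ 3. On the other hand G contains the 4-clique {a, d, e, g}. A clique must lie in a single bag of any decomposition, so no decomposition can have width below 3. The upper and lower bounds meet at 3, so that is the treewidth.

Treewidth 3.
One optimal decomposition is:
Bags: B1 = {b, e, f, g}  B2 = {d, e, f, g}  B3 = {a, d, e, g}  B4 = {b, c, f, g}
Tree: B1–B2, B2–B3, B1–B4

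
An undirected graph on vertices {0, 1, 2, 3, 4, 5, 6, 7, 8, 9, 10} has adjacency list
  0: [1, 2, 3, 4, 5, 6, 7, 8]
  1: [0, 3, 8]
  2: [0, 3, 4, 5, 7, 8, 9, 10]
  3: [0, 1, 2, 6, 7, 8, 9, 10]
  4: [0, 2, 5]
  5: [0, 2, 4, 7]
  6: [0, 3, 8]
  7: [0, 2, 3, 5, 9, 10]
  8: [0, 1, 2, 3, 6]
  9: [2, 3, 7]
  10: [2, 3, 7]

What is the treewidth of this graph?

A width-3 tree decomposition is:
Bags: B1 = {2, 3, 7, 9}  B2 = {0, 2, 3, 7}  B3 = {0, 2, 5, 7}  B4 = {2, 3, 7, 10}  B5 = {0, 2, 3, 8}  B6 = {0, 3, 6, 8}  B7 = {0, 2, 4, 5}  B8 = {0, 1, 3, 8}
Tree: B1–B2, B2–B3, B1–B4, B2–B5, B5–B6, B3–B7, B6–B8
The largest bag has 4 vertices, giving width 3; this decomposition certifies tw(G) ≤ 3. Conversely, {0, 1, 3, 8} is a clique of size 4, and the vertices of any clique must share a bag in every tree decomposition; so some bag has ≥ 4 vertices and tw(G) ≥ 3. Combining the bounds, tw(G) = 3.

3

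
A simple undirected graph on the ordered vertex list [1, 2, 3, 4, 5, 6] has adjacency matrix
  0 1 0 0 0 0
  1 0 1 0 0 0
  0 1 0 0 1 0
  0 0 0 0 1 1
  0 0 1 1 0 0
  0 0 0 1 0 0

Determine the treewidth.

1

A width-1 tree decomposition is:
Bags: B1 = {1, 2}  B2 = {2, 3}  B3 = {3, 5}  B4 = {4, 5}  B5 = {4, 6}
Tree: B1–B2, B2–B3, B3–B4, B4–B5
The largest bag has 2 vertices, giving width 1; this decomposition certifies tw(G) ≤ 1. G has an edge, so its treewidth is at least 1. Combining the bounds, tw(G) = 1.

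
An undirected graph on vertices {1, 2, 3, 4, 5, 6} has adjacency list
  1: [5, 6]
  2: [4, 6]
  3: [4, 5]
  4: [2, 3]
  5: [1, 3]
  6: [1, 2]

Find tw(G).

2

A width-2 tree decomposition is:
Bags: B1 = {2, 3, 4}  B2 = {2, 3, 5}  B3 = {1, 2, 5}  B4 = {1, 2, 6}
Tree: B1–B2, B2–B3, B3–B4
Every bag has size at most 3, so the width is 3 − 1 = 2 and tw(G) ≤ 2. The edges 2–4–3–5–1–6–2 form a cycle, so G is not a tree and its treewidth is at least 2. The upper and lower bounds meet at 2, so that is the treewidth.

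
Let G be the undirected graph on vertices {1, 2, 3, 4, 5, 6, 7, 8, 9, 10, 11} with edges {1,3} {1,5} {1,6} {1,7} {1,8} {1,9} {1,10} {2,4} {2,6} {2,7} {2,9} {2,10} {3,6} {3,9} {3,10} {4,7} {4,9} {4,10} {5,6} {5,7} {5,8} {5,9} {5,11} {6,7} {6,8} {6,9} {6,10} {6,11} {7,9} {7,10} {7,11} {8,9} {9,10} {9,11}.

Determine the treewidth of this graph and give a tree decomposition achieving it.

Treewidth 4.
One optimal decomposition is:
Bags: B1 = {2, 6, 7, 9, 10}  B2 = {1, 6, 7, 9, 10}  B3 = {1, 5, 6, 7, 9}  B4 = {5, 6, 7, 9, 11}  B5 = {2, 4, 7, 9, 10}  B6 = {1, 3, 6, 9, 10}  B7 = {1, 5, 6, 8, 9}
Tree: B1–B2, B2–B3, B3–B4, B1–B5, B2–B6, B3–B7

Each bag holds 5 vertices, so the decomposition has width 4, which upper-bounds the treewidth. Conversely, {2, 4, 7, 9, 10} is a clique of size 5, and the vertices of any clique must share a bag in every tree decomposition; so some bag has ≥ 5 vertices and tw(G) ≥ 4. The upper and lower bounds meet at 4, so that is the treewidth.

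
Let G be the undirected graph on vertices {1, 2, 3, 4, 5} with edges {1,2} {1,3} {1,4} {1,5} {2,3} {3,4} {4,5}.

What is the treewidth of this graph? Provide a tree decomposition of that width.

Treewidth 2.
Bags: B1 = {1, 4, 5}  B2 = {1, 3, 4}  B3 = {1, 2, 3}
Tree: B1–B2, B2–B3

Every bag has size at most 3, so the width is 3 − 1 = 2 and tw(G) ≤ 2. Conversely, {1, 2, 3} is a clique of size 3, and the vertices of any clique must share a bag in every tree decomposition; so some bag has ≥ 3 vertices and tw(G) ≥ 2. The upper and lower bounds meet at 2, so that is the treewidth.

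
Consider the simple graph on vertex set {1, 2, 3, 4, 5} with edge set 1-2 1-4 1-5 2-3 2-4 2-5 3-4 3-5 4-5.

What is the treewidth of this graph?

A width-3 tree decomposition is:
Bags: B1 = {2, 3, 4, 5}  B2 = {1, 2, 4, 5}
Tree: B1–B2
Each bag holds 4 vertices, so the decomposition has width 3, which upper-bounds the treewidth. Conversely, {1, 2, 4, 5} is a clique of size 4, and the vertices of any clique must share a bag in every tree decomposition; so some bag has ≥ 4 vertices and tw(G) ≥ 3. Hence tw(G) = 3 exactly.

3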